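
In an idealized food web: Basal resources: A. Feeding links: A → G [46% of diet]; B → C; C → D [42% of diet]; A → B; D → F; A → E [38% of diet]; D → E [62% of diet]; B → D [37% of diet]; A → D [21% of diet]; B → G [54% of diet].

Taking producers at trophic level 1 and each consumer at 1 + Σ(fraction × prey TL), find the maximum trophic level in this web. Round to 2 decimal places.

B: 1 + 1 = 2
C: 1 + 2 = 3
D: 1 + (0.21×1 + 0.37×2 + 0.42×3) = 3.21
E: 1 + (0.38×1 + 0.62×3.21) = 3.3702
F: 1 + 3.21 = 4.21
G: 1 + (0.46×1 + 0.54×2) = 2.54

4.21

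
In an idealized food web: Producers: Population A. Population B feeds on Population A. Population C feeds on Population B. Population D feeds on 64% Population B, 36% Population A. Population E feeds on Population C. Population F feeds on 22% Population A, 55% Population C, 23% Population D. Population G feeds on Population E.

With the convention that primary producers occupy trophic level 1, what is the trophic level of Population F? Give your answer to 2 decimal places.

3.48

Population B: 1 + 1 = 2
Population C: 1 + 2 = 3
Population D: 1 + (0.64×2 + 0.36×1) = 2.64
Population E: 1 + 3 = 4
Population F: 1 + (0.22×1 + 0.55×3 + 0.23×2.64) = 3.4772
Population G: 1 + 4 = 5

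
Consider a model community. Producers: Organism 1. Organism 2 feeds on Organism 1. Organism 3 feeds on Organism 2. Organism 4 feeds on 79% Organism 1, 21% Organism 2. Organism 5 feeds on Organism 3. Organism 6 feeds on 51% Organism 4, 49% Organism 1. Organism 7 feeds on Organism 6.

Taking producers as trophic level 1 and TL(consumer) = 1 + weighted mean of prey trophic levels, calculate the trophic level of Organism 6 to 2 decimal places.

2.62

Organism 2: 1 + 1 = 2
Organism 3: 1 + 2 = 3
Organism 4: 1 + (0.79×1 + 0.21×2) = 2.21
Organism 5: 1 + 3 = 4
Organism 6: 1 + (0.51×2.21 + 0.49×1) = 2.6171
Organism 7: 1 + 2.6171 = 3.6171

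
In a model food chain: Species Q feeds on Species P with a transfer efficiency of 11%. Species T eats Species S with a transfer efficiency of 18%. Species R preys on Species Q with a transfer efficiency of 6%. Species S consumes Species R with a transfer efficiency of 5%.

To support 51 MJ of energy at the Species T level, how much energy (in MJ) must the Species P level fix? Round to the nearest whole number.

858586 MJ

Cumulative transfer efficiency: 0.11 × 0.06 × 0.05 × 0.18 = 0.0000594
Species P energy = 51 / 0.0000594 = 858586 MJ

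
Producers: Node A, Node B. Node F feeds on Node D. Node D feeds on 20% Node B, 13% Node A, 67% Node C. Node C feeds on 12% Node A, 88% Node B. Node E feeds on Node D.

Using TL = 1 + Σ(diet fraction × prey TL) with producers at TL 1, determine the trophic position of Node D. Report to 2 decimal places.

Node C: 1 + (0.12×1 + 0.88×1) = 2
Node D: 1 + (0.2×1 + 0.13×1 + 0.67×2) = 2.67
Node E: 1 + 2.67 = 3.67
Node F: 1 + 2.67 = 3.67

2.67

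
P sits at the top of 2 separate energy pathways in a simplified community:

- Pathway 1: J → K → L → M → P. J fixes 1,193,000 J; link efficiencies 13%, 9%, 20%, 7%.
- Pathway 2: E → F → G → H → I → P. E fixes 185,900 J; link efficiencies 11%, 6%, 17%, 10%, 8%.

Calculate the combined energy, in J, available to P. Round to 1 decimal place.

Pathway 1: 1193000 × 0.13 × 0.09 × 0.2 × 0.07 = 195.4134 J
Pathway 2: 185900 × 0.11 × 0.06 × 0.17 × 0.1 × 0.08 = 1.6686384 J
Total at P: 195.4134 + 1.6686384 = 197.0820384 J

197.1 J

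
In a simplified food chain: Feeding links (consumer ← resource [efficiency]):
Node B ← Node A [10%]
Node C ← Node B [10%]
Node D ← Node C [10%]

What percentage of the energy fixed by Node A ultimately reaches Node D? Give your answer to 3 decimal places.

Product of link efficiencies: 0.1 × 0.1 × 0.1 = 0.001
As a percentage: 0.001 × 100 = 0.100%

0.100%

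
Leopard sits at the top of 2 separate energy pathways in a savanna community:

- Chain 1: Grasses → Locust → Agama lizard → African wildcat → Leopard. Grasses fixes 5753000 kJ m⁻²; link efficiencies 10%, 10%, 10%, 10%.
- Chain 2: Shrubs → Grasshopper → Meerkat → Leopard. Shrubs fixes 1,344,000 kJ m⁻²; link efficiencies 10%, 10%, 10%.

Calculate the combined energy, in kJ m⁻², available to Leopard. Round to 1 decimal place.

Chain 1: 5753000 × 0.1 × 0.1 × 0.1 × 0.1 = 575.3 kJ m⁻²
Chain 2: 1344000 × 0.1 × 0.1 × 0.1 = 1344 kJ m⁻²
Total at Leopard: 575.3 + 1344 = 1919.3 kJ m⁻²

1919.3 kJ m⁻²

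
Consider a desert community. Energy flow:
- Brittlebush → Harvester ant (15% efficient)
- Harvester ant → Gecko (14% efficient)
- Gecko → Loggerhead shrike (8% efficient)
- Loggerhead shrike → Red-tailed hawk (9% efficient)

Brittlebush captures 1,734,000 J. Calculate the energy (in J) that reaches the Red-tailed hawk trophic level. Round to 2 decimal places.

262.18 J

Harvester ant: 1734000 × 0.15 = 260100 J
Gecko: 260100 × 0.14 = 36414 J
Loggerhead shrike: 36414 × 0.08 = 2913.12 J
Red-tailed hawk: 2913.12 × 0.09 = 262.1808 J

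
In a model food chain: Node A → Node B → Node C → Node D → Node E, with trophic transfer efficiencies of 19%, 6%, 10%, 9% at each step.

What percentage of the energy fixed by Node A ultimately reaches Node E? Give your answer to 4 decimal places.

Product of link efficiencies: 0.19 × 0.06 × 0.1 × 0.09 = 0.0001026
As a percentage: 0.0001026 × 100 = 0.0103%

0.0103%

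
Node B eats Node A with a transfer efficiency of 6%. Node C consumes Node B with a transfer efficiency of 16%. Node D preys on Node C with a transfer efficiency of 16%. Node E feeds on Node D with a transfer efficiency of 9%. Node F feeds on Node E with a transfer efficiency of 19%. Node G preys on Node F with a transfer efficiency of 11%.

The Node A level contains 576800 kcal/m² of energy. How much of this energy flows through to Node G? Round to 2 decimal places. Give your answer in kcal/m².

1.67 kcal/m²

Node B: 576800 × 0.06 = 34608 kcal/m²
Node C: 34608 × 0.16 = 5537.28 kcal/m²
Node D: 5537.28 × 0.16 = 885.9648 kcal/m²
Node E: 885.9648 × 0.09 = 79.736832 kcal/m²
Node F: 79.736832 × 0.19 = 15.14999808 kcal/m²
Node G: 15.14999808 × 0.11 = 1.6664997888 kcal/m²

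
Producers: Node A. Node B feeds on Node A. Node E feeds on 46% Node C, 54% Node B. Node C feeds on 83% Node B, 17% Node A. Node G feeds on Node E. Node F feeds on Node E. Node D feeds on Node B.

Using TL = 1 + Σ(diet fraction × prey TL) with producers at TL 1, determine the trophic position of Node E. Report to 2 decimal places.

Node B: 1 + 1 = 2
Node C: 1 + (0.83×2 + 0.17×1) = 2.83
Node D: 1 + 2 = 3
Node E: 1 + (0.46×2.83 + 0.54×2) = 3.3818
Node F: 1 + 3.3818 = 4.3818
Node G: 1 + 3.3818 = 4.3818

3.38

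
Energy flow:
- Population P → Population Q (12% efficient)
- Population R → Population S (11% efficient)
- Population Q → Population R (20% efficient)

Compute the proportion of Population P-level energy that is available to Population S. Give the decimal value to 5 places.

0.00264

Product of link efficiencies: 0.12 × 0.2 × 0.11 = 0.00264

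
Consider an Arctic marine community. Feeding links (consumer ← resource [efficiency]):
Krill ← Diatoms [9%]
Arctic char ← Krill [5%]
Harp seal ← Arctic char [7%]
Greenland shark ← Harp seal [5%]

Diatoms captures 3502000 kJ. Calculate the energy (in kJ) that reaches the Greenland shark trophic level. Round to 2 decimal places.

55.16 kJ

Krill: 3502000 × 0.09 = 315180 kJ
Arctic char: 315180 × 0.05 = 15759 kJ
Harp seal: 15759 × 0.07 = 1103.13 kJ
Greenland shark: 1103.13 × 0.05 = 55.1565 kJ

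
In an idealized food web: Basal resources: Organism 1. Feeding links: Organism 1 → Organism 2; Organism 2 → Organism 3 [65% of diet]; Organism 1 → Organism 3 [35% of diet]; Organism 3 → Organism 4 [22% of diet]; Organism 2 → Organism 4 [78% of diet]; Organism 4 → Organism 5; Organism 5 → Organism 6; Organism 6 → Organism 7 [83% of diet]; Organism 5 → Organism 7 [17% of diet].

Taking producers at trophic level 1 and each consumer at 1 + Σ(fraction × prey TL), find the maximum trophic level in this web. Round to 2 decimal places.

Organism 2: 1 + 1 = 2
Organism 3: 1 + (0.65×2 + 0.35×1) = 2.65
Organism 4: 1 + (0.22×2.65 + 0.78×2) = 3.143
Organism 5: 1 + 3.143 = 4.143
Organism 6: 1 + 4.143 = 5.143
Organism 7: 1 + (0.83×5.143 + 0.17×4.143) = 5.973

5.97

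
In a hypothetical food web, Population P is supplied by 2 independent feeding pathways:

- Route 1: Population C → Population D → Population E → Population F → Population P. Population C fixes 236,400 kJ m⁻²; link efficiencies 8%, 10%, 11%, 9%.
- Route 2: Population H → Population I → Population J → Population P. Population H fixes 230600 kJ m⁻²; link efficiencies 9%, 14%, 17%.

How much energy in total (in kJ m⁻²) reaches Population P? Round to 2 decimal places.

Route 1: 236400 × 0.08 × 0.1 × 0.11 × 0.09 = 18.72288 kJ m⁻²
Route 2: 230600 × 0.09 × 0.14 × 0.17 = 493.9452 kJ m⁻²
Total at Population P: 18.72288 + 493.9452 = 512.66808 kJ m⁻²

512.67 kJ m⁻²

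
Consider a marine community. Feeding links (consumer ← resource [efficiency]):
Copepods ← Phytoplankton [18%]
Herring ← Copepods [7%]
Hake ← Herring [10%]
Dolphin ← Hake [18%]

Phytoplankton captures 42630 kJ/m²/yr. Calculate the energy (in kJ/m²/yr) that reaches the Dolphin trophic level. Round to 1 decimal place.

Copepods: 42630 × 0.18 = 7673.4 kJ/m²/yr
Herring: 7673.4 × 0.07 = 537.138 kJ/m²/yr
Hake: 537.138 × 0.1 = 53.7138 kJ/m²/yr
Dolphin: 53.7138 × 0.18 = 9.668484 kJ/m²/yr

9.7 kJ/m²/yr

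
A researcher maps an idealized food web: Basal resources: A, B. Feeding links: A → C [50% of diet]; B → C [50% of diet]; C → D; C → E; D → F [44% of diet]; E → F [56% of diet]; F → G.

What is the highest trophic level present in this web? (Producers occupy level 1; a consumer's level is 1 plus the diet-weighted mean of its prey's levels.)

5

C: 1 + (0.5×1 + 0.5×1) = 2
D: 1 + 2 = 3
E: 1 + 2 = 3
F: 1 + (0.44×3 + 0.56×3) = 4
G: 1 + 4 = 5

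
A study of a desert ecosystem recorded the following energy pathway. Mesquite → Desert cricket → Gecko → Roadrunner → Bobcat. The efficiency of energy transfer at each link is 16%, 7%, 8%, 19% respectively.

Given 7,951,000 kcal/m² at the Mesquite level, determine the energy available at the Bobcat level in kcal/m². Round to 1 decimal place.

1353.6 kcal/m²

Desert cricket: 7951000 × 0.16 = 1272160 kcal/m²
Gecko: 1272160 × 0.07 = 89051.2 kcal/m²
Roadrunner: 89051.2 × 0.08 = 7124.096 kcal/m²
Bobcat: 7124.096 × 0.19 = 1353.57824 kcal/m²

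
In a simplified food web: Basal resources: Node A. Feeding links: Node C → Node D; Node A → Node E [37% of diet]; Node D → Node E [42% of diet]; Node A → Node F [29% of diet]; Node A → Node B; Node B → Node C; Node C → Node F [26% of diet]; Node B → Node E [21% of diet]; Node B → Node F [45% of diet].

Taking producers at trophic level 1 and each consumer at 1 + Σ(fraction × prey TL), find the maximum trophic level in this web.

4

Node B: 1 + 1 = 2
Node C: 1 + 2 = 3
Node D: 1 + 3 = 4
Node E: 1 + (0.42×4 + 0.21×2 + 0.37×1) = 3.47
Node F: 1 + (0.29×1 + 0.26×3 + 0.45×2) = 2.97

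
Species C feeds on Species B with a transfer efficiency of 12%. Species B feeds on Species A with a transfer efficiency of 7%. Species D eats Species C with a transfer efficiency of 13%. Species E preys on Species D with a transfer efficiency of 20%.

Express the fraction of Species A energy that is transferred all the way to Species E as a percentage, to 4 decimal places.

0.0218%

Product of link efficiencies: 0.07 × 0.12 × 0.13 × 0.2 = 0.0002184
As a percentage: 0.0002184 × 100 = 0.0218%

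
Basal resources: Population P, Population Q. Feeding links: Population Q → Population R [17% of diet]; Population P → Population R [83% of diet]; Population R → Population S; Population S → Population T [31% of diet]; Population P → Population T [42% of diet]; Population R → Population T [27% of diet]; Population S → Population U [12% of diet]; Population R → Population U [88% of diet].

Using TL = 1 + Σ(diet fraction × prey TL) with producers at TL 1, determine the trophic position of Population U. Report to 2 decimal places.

Population R: 1 + (0.17×1 + 0.83×1) = 2
Population S: 1 + 2 = 3
Population T: 1 + (0.31×3 + 0.42×1 + 0.27×2) = 2.89
Population U: 1 + (0.12×3 + 0.88×2) = 3.12

3.12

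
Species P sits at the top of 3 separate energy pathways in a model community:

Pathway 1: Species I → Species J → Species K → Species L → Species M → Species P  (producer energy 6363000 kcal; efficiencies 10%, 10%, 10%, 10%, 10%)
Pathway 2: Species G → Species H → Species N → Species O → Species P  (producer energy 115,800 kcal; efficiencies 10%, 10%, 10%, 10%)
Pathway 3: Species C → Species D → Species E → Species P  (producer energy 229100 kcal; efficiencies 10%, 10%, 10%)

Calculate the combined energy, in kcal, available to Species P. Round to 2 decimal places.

Pathway 1: 6363000 × 0.1 × 0.1 × 0.1 × 0.1 × 0.1 = 63.63 kcal
Pathway 2: 115800 × 0.1 × 0.1 × 0.1 × 0.1 = 11.58 kcal
Pathway 3: 229100 × 0.1 × 0.1 × 0.1 = 229.1 kcal
Total at Species P: 63.63 + 11.58 + 229.1 = 304.31 kcal

304.31 kcal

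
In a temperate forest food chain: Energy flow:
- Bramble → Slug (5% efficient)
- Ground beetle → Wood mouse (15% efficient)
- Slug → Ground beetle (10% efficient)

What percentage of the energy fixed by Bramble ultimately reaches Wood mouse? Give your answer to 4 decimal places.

0.0750%

Product of link efficiencies: 0.05 × 0.1 × 0.15 = 0.00075
As a percentage: 0.00075 × 100 = 0.0750%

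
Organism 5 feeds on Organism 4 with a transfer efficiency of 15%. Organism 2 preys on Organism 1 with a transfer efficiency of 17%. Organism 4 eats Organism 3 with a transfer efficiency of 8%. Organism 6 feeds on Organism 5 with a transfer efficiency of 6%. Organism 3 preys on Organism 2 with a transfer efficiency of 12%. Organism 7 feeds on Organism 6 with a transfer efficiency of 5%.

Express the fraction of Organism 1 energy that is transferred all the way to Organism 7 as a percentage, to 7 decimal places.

Product of link efficiencies: 0.17 × 0.12 × 0.08 × 0.15 × 0.06 × 0.05 = 0.0000007344
As a percentage: 0.0000007344 × 100 = 0.0000734%

0.0000734%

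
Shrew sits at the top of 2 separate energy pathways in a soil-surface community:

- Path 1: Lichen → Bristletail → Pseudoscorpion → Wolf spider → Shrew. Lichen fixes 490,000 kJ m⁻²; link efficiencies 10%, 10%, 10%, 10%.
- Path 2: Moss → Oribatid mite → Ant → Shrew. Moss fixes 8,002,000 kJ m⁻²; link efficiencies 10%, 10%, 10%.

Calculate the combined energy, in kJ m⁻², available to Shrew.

8051 kJ m⁻²

Path 1: 490000 × 0.1 × 0.1 × 0.1 × 0.1 = 49 kJ m⁻²
Path 2: 8002000 × 0.1 × 0.1 × 0.1 = 8002 kJ m⁻²
Total at Shrew: 49 + 8002 = 8051 kJ m⁻²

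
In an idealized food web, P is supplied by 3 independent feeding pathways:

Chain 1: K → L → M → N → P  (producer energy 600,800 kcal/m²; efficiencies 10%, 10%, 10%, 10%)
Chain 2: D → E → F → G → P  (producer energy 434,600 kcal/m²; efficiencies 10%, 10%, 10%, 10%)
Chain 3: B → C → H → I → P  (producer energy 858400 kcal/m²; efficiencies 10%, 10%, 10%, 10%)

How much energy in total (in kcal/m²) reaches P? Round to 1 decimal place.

189.4 kcal/m²

Chain 1: 600800 × 0.1 × 0.1 × 0.1 × 0.1 = 60.08 kcal/m²
Chain 2: 434600 × 0.1 × 0.1 × 0.1 × 0.1 = 43.46 kcal/m²
Chain 3: 858400 × 0.1 × 0.1 × 0.1 × 0.1 = 85.84 kcal/m²
Total at P: 60.08 + 43.46 + 85.84 = 189.38 kcal/m²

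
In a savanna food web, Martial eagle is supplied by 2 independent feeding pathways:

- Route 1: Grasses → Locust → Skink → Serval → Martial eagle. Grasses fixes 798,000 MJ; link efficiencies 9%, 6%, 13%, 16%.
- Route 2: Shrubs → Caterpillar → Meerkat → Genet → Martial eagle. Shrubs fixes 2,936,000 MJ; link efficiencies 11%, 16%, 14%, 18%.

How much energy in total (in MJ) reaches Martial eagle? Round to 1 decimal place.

1391.8 MJ

Route 1: 798000 × 0.09 × 0.06 × 0.13 × 0.16 = 89.63136 MJ
Route 2: 2936000 × 0.11 × 0.16 × 0.14 × 0.18 = 1302.17472 MJ
Total at Martial eagle: 89.63136 + 1302.17472 = 1391.80608 MJ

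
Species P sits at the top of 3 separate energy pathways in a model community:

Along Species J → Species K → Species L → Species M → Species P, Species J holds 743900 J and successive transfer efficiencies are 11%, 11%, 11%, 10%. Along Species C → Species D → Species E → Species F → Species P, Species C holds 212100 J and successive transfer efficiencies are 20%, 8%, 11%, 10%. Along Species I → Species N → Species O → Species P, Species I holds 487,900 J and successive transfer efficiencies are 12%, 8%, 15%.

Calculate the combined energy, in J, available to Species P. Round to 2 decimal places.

Via Species J: 743900 × 0.11 × 0.11 × 0.11 × 0.1 = 99.01309 J
Via Species C: 212100 × 0.2 × 0.08 × 0.11 × 0.1 = 37.3296 J
Via Species I: 487900 × 0.12 × 0.08 × 0.15 = 702.576 J
Total at Species P: 99.01309 + 37.3296 + 702.576 = 838.91869 J

838.92 J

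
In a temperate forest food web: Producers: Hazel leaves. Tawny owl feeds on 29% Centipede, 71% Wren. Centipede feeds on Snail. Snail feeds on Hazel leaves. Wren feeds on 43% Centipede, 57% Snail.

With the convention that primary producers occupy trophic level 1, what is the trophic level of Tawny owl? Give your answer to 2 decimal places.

4.31

Snail: 1 + 1 = 2
Centipede: 1 + 2 = 3
Wren: 1 + (0.43×3 + 0.57×2) = 3.43
Tawny owl: 1 + (0.29×3 + 0.71×3.43) = 4.3053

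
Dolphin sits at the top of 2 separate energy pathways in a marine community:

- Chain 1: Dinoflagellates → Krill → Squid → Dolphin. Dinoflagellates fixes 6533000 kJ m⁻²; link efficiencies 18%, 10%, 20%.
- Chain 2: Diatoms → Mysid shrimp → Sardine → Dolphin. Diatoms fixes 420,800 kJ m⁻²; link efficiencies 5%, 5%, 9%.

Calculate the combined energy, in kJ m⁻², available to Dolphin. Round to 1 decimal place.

Chain 1: 6533000 × 0.18 × 0.1 × 0.2 = 23518.8 kJ m⁻²
Chain 2: 420800 × 0.05 × 0.05 × 0.09 = 94.68 kJ m⁻²
Total at Dolphin: 23518.8 + 94.68 = 23613.48 kJ m⁻²

23613.5 kJ m⁻²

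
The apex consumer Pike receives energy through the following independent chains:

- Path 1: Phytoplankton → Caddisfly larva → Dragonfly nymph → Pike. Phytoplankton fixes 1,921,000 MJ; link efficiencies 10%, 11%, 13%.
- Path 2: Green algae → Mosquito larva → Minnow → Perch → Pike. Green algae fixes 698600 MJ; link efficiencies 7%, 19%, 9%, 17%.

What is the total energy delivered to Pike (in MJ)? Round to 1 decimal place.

Path 1: 1921000 × 0.1 × 0.11 × 0.13 = 2747.03 MJ
Path 2: 698600 × 0.07 × 0.19 × 0.09 × 0.17 = 142.158114 MJ
Total at Pike: 2747.03 + 142.158114 = 2889.188114 MJ

2889.2 MJ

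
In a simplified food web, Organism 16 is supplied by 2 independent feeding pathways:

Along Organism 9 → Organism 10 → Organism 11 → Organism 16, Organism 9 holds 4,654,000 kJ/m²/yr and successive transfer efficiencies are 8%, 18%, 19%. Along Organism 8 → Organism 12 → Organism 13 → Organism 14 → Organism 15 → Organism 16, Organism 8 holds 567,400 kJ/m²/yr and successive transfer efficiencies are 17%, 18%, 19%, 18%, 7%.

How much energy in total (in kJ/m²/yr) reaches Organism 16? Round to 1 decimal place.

Via Organism 9: 4654000 × 0.08 × 0.18 × 0.19 = 12733.344 kJ/m²/yr
Via Organism 8: 567400 × 0.17 × 0.18 × 0.19 × 0.18 × 0.07 = 41.56568136 kJ/m²/yr
Total at Organism 16: 12733.344 + 41.56568136 = 12774.90968136 kJ/m²/yr

12774.9 kJ/m²/yr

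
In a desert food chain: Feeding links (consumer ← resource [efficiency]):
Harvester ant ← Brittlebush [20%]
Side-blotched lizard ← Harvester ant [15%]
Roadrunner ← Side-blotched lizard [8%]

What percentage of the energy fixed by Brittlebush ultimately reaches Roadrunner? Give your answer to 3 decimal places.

Product of link efficiencies: 0.2 × 0.15 × 0.08 = 0.0024
As a percentage: 0.0024 × 100 = 0.240%

0.240%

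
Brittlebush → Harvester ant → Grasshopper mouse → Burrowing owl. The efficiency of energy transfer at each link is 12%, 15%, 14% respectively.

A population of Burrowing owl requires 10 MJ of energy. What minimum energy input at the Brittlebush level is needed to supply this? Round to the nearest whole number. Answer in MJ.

3968 MJ

Cumulative transfer efficiency: 0.12 × 0.15 × 0.14 = 0.00252
Brittlebush energy = 10 / 0.00252 = 3968 MJ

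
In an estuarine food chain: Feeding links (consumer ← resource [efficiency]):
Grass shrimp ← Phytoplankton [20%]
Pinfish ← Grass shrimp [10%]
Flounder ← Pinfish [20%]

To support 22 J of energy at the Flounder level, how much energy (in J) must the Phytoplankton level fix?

Cumulative transfer efficiency: 0.2 × 0.1 × 0.2 = 0.004
Phytoplankton energy = 22 / 0.004 = 5500 J

5500 J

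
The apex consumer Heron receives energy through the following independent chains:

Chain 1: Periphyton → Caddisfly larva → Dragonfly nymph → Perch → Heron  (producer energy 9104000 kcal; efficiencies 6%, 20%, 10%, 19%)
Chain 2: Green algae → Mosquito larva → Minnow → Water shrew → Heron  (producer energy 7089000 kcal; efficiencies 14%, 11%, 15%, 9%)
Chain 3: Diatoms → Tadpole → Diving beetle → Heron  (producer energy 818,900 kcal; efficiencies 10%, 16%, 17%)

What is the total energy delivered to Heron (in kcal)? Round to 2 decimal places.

Chain 1: 9104000 × 0.06 × 0.2 × 0.1 × 0.19 = 2075.712 kcal
Chain 2: 7089000 × 0.14 × 0.11 × 0.15 × 0.09 = 1473.8031 kcal
Chain 3: 818900 × 0.1 × 0.16 × 0.17 = 2227.408 kcal
Total at Heron: 2075.712 + 1473.8031 + 2227.408 = 5776.9231 kcal

5776.92 kcal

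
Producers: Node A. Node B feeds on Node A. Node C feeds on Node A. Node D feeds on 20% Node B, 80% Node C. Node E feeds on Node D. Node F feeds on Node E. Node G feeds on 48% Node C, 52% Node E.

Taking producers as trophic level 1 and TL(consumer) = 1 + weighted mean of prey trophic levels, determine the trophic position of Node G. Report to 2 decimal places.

Node B: 1 + 1 = 2
Node C: 1 + 1 = 2
Node D: 1 + (0.2×2 + 0.8×2) = 3
Node E: 1 + 3 = 4
Node F: 1 + 4 = 5
Node G: 1 + (0.48×2 + 0.52×4) = 4.04

4.04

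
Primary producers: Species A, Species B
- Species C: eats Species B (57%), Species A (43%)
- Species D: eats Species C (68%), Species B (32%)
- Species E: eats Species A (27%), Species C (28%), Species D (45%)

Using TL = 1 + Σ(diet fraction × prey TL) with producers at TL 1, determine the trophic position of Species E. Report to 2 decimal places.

Species C: 1 + (0.57×1 + 0.43×1) = 2
Species D: 1 + (0.68×2 + 0.32×1) = 2.68
Species E: 1 + (0.27×1 + 0.28×2 + 0.45×2.68) = 3.036

3.04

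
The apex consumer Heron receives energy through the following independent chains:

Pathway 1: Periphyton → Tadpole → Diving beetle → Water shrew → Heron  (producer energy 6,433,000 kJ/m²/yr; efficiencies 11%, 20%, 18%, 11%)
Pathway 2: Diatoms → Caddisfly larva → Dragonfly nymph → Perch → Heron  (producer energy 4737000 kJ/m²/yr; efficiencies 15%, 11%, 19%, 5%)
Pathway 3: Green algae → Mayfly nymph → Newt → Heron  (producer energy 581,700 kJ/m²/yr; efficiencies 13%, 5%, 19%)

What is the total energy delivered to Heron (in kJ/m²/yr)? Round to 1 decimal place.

4263.1 kJ/m²/yr

Pathway 1: 6433000 × 0.11 × 0.2 × 0.18 × 0.11 = 2802.2148 kJ/m²/yr
Pathway 2: 4737000 × 0.15 × 0.11 × 0.19 × 0.05 = 742.52475 kJ/m²/yr
Pathway 3: 581700 × 0.13 × 0.05 × 0.19 = 718.3995 kJ/m²/yr
Total at Heron: 2802.2148 + 742.52475 + 718.3995 = 4263.13905 kJ/m²/yr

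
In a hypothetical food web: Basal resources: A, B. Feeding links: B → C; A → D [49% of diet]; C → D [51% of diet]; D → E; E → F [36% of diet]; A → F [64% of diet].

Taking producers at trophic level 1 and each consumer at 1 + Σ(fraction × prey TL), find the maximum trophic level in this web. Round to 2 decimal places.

3.51

C: 1 + 1 = 2
D: 1 + (0.49×1 + 0.51×2) = 2.51
E: 1 + 2.51 = 3.51
F: 1 + (0.36×3.51 + 0.64×1) = 2.9036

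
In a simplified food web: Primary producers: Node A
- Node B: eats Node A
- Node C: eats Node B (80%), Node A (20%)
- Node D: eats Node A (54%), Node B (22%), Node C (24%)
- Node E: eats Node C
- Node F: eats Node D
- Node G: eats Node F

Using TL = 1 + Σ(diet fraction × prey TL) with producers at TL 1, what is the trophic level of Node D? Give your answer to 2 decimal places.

2.65

Node B: 1 + 1 = 2
Node C: 1 + (0.8×2 + 0.2×1) = 2.8
Node D: 1 + (0.54×1 + 0.22×2 + 0.24×2.8) = 2.652
Node E: 1 + 2.8 = 3.8
Node F: 1 + 2.652 = 3.652
Node G: 1 + 3.652 = 4.652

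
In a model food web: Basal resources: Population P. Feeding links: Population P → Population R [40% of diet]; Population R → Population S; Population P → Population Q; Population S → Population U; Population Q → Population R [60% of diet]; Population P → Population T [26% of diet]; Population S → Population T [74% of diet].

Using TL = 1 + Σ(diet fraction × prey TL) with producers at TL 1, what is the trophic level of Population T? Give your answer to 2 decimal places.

Population Q: 1 + 1 = 2
Population R: 1 + (0.4×1 + 0.6×2) = 2.6
Population S: 1 + 2.6 = 3.6
Population T: 1 + (0.26×1 + 0.74×3.6) = 3.924
Population U: 1 + 3.6 = 4.6

3.92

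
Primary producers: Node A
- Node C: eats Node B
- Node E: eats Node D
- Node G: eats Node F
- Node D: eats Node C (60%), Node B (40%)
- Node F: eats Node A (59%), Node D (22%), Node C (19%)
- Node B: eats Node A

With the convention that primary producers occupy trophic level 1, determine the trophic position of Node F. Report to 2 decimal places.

Node B: 1 + 1 = 2
Node C: 1 + 2 = 3
Node D: 1 + (0.6×3 + 0.4×2) = 3.6
Node E: 1 + 3.6 = 4.6
Node F: 1 + (0.59×1 + 0.22×3.6 + 0.19×3) = 2.952
Node G: 1 + 2.952 = 3.952

2.95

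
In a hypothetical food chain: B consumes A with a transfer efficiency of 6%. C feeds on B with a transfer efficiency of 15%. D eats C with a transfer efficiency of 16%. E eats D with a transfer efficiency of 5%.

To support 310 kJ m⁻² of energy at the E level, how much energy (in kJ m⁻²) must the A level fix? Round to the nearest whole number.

4305556 kJ m⁻²

Cumulative transfer efficiency: 0.06 × 0.15 × 0.16 × 0.05 = 0.000072
A energy = 310 / 0.000072 = 4305556 kJ m⁻²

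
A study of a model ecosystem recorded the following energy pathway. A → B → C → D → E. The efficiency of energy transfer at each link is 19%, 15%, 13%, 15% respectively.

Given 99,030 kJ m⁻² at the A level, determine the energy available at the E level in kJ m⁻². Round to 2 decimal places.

B: 99030 × 0.19 = 18815.7 kJ m⁻²
C: 18815.7 × 0.15 = 2822.355 kJ m⁻²
D: 2822.355 × 0.13 = 366.90615 kJ m⁻²
E: 366.90615 × 0.15 = 55.0359225 kJ m⁻²

55.04 kJ m⁻²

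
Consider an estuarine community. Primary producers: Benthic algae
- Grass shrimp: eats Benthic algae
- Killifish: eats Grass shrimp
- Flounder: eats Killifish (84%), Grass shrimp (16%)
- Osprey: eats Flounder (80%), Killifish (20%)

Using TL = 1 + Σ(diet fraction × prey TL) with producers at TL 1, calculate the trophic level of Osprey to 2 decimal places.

4.67

Grass shrimp: 1 + 1 = 2
Killifish: 1 + 2 = 3
Flounder: 1 + (0.84×3 + 0.16×2) = 3.84
Osprey: 1 + (0.8×3.84 + 0.2×3) = 4.672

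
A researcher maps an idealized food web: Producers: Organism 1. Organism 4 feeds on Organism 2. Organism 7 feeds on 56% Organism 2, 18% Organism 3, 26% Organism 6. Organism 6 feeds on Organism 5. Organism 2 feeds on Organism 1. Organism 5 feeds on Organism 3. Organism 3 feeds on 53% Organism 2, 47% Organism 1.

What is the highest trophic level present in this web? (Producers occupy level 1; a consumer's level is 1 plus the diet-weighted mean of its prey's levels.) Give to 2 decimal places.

4.53

Organism 2: 1 + 1 = 2
Organism 3: 1 + (0.53×2 + 0.47×1) = 2.53
Organism 4: 1 + 2 = 3
Organism 5: 1 + 2.53 = 3.53
Organism 6: 1 + 3.53 = 4.53
Organism 7: 1 + (0.56×2 + 0.18×2.53 + 0.26×4.53) = 3.7532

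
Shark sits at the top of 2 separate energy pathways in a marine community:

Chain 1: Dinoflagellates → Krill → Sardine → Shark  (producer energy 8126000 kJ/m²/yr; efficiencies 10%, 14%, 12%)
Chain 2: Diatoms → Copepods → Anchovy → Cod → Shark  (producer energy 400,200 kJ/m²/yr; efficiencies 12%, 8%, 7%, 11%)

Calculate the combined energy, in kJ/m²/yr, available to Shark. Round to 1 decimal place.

Chain 1: 8126000 × 0.1 × 0.14 × 0.12 = 13651.68 kJ/m²/yr
Chain 2: 400200 × 0.12 × 0.08 × 0.07 × 0.11 = 29.582784 kJ/m²/yr
Total at Shark: 13651.68 + 29.582784 = 13681.262784 kJ/m²/yr

13681.3 kJ/m²/yr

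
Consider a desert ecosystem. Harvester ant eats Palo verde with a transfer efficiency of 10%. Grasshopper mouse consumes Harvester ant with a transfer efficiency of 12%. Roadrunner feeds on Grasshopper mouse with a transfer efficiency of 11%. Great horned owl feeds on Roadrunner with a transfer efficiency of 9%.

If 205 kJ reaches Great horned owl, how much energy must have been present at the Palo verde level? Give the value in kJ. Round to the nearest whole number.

Cumulative transfer efficiency: 0.1 × 0.12 × 0.11 × 0.09 = 0.0001188
Palo verde energy = 205 / 0.0001188 = 1725589 kJ

1725589 kJ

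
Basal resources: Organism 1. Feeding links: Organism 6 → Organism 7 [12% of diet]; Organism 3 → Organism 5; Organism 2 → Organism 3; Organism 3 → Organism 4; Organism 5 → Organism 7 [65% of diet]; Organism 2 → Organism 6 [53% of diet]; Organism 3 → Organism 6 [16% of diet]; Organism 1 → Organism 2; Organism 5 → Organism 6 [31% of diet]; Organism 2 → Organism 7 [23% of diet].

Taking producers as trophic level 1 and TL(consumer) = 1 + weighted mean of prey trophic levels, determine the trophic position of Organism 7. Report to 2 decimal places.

Organism 2: 1 + 1 = 2
Organism 3: 1 + 2 = 3
Organism 4: 1 + 3 = 4
Organism 5: 1 + 3 = 4
Organism 6: 1 + (0.16×3 + 0.31×4 + 0.53×2) = 3.78
Organism 7: 1 + (0.23×2 + 0.65×4 + 0.12×3.78) = 4.5136

4.51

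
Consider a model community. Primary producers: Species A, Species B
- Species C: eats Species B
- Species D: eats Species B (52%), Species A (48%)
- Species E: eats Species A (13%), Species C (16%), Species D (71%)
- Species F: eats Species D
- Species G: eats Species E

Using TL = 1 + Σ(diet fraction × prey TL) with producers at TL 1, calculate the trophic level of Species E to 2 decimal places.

2.87

Species C: 1 + 1 = 2
Species D: 1 + (0.52×1 + 0.48×1) = 2
Species E: 1 + (0.13×1 + 0.16×2 + 0.71×2) = 2.87
Species F: 1 + 2 = 3
Species G: 1 + 2.87 = 3.87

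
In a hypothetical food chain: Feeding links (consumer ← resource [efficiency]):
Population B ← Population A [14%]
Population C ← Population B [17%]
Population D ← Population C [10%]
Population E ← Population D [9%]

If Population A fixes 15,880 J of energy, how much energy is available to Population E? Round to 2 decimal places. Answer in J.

Population B: 15880 × 0.14 = 2223.2 J
Population C: 2223.2 × 0.17 = 377.944 J
Population D: 377.944 × 0.1 = 37.7944 J
Population E: 37.7944 × 0.09 = 3.401496 J

3.40 J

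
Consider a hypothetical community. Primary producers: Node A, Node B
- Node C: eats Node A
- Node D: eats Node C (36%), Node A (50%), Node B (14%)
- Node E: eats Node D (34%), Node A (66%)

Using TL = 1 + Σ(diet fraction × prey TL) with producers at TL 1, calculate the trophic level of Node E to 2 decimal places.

2.46

Node C: 1 + 1 = 2
Node D: 1 + (0.36×2 + 0.5×1 + 0.14×1) = 2.36
Node E: 1 + (0.34×2.36 + 0.66×1) = 2.4624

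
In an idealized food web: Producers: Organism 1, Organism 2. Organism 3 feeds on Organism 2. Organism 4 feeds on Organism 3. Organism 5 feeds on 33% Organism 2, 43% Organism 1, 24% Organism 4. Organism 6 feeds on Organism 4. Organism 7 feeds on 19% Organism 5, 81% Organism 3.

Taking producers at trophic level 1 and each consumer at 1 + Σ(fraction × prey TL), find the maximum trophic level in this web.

4

Organism 3: 1 + 1 = 2
Organism 4: 1 + 2 = 3
Organism 5: 1 + (0.33×1 + 0.43×1 + 0.24×3) = 2.48
Organism 6: 1 + 3 = 4
Organism 7: 1 + (0.19×2.48 + 0.81×2) = 3.0912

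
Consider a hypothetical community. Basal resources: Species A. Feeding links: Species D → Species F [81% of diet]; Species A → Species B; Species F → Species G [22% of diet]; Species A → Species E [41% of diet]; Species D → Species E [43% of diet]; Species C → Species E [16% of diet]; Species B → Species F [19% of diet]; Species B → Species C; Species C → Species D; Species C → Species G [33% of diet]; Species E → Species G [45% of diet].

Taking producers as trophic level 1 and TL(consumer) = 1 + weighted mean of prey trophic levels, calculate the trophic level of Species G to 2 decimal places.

4.63

Species B: 1 + 1 = 2
Species C: 1 + 2 = 3
Species D: 1 + 3 = 4
Species E: 1 + (0.43×4 + 0.16×3 + 0.41×1) = 3.61
Species F: 1 + (0.81×4 + 0.19×2) = 4.62
Species G: 1 + (0.45×3.61 + 0.33×3 + 0.22×4.62) = 4.6309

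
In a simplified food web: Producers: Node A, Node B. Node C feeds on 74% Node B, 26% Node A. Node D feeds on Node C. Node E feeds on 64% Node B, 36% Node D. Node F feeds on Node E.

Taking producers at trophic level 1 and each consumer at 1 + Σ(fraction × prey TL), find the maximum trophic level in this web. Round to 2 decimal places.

Node C: 1 + (0.74×1 + 0.26×1) = 2
Node D: 1 + 2 = 3
Node E: 1 + (0.64×1 + 0.36×3) = 2.72
Node F: 1 + 2.72 = 3.72

3.72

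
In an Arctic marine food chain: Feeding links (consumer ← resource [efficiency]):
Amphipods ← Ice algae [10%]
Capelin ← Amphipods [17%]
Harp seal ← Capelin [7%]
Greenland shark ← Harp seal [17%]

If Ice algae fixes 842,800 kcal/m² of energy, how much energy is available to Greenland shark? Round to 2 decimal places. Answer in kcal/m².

Amphipods: 842800 × 0.1 = 84280 kcal/m²
Capelin: 84280 × 0.17 = 14327.6 kcal/m²
Harp seal: 14327.6 × 0.07 = 1002.932 kcal/m²
Greenland shark: 1002.932 × 0.17 = 170.49844 kcal/m²

170.50 kcal/m²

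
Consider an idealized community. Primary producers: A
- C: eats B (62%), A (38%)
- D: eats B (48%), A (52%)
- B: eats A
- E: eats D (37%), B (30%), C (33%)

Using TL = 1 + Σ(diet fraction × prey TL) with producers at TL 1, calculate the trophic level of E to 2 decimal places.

B: 1 + 1 = 2
C: 1 + (0.62×2 + 0.38×1) = 2.62
D: 1 + (0.48×2 + 0.52×1) = 2.48
E: 1 + (0.37×2.48 + 0.3×2 + 0.33×2.62) = 3.3822

3.38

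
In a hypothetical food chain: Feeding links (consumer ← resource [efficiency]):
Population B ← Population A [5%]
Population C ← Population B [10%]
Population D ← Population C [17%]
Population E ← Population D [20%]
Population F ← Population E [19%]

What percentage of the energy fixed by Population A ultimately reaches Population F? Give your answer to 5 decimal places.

Product of link efficiencies: 0.05 × 0.1 × 0.17 × 0.2 × 0.19 = 0.0000323
As a percentage: 0.0000323 × 100 = 0.00323%

0.00323%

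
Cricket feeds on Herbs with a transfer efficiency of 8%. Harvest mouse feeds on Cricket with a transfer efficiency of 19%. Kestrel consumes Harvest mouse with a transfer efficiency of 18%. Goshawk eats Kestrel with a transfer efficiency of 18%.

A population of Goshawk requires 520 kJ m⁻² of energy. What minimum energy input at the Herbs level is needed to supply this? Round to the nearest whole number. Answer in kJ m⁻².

1055880 kJ m⁻²

Cumulative transfer efficiency: 0.08 × 0.19 × 0.18 × 0.18 = 0.00049248
Herbs energy = 520 / 0.00049248 = 1055880 kJ m⁻²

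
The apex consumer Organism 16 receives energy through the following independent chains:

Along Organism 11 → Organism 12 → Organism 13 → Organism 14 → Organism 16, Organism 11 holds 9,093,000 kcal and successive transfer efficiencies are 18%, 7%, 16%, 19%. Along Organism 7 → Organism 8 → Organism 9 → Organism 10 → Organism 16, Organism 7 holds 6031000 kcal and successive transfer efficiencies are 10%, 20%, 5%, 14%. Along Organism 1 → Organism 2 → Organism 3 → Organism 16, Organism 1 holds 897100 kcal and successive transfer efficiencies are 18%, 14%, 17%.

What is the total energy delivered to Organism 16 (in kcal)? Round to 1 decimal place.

Via Organism 11: 9093000 × 0.18 × 0.07 × 0.16 × 0.19 = 3482.98272 kcal
Via Organism 7: 6031000 × 0.1 × 0.2 × 0.05 × 0.14 = 844.34 kcal
Via Organism 1: 897100 × 0.18 × 0.14 × 0.17 = 3843.1764 kcal
Total at Organism 16: 3482.98272 + 844.34 + 3843.1764 = 8170.49912 kcal

8170.5 kcal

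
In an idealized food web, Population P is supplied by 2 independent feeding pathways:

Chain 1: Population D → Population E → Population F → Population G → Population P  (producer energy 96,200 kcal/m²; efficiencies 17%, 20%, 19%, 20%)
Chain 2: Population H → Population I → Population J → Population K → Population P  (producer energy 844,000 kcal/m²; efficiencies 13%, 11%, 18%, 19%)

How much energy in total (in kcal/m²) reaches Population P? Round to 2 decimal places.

Chain 1: 96200 × 0.17 × 0.2 × 0.19 × 0.2 = 124.2904 kcal/m²
Chain 2: 844000 × 0.13 × 0.11 × 0.18 × 0.19 = 412.76664 kcal/m²
Total at Population P: 124.2904 + 412.76664 = 537.05704 kcal/m²

537.06 kcal/m²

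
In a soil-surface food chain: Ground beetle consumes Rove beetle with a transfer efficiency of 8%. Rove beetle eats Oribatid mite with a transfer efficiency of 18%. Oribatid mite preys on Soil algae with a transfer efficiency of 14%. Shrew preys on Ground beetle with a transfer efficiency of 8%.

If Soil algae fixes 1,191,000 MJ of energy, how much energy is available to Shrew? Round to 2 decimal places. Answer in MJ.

Oribatid mite: 1191000 × 0.14 = 166740 MJ
Rove beetle: 166740 × 0.18 = 30013.2 MJ
Ground beetle: 30013.2 × 0.08 = 2401.056 MJ
Shrew: 2401.056 × 0.08 = 192.08448 MJ

192.08 MJ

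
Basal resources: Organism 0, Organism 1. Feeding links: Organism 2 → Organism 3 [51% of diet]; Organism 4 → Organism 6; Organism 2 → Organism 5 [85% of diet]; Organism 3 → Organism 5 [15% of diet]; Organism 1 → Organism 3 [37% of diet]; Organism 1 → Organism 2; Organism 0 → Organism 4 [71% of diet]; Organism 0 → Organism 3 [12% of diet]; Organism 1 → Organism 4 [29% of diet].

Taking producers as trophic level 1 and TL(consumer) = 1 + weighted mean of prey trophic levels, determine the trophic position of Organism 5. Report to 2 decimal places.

Organism 2: 1 + 1 = 2
Organism 3: 1 + (0.51×2 + 0.12×1 + 0.37×1) = 2.51
Organism 4: 1 + (0.71×1 + 0.29×1) = 2
Organism 5: 1 + (0.85×2 + 0.15×2.51) = 3.0765
Organism 6: 1 + 2 = 3

3.08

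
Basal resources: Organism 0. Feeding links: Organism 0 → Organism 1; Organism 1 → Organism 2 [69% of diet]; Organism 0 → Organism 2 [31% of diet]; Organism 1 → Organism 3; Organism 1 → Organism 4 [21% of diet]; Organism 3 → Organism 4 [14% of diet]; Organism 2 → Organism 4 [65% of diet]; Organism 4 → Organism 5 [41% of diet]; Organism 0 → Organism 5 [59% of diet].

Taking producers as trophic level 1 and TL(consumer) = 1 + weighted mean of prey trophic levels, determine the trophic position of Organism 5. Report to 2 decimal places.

Organism 1: 1 + 1 = 2
Organism 2: 1 + (0.69×2 + 0.31×1) = 2.69
Organism 3: 1 + 2 = 3
Organism 4: 1 + (0.21×2 + 0.14×3 + 0.65×2.69) = 3.5885
Organism 5: 1 + (0.41×3.5885 + 0.59×1) = 3.061285

3.06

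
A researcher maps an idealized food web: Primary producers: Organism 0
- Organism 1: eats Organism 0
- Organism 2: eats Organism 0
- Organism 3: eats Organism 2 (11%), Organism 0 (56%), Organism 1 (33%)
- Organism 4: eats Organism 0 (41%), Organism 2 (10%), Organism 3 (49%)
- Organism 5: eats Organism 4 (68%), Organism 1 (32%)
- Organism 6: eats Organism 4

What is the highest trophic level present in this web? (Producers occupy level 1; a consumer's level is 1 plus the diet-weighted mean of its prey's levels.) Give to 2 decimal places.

Organism 1: 1 + 1 = 2
Organism 2: 1 + 1 = 2
Organism 3: 1 + (0.11×2 + 0.56×1 + 0.33×2) = 2.44
Organism 4: 1 + (0.41×1 + 0.1×2 + 0.49×2.44) = 2.8056
Organism 5: 1 + (0.68×2.8056 + 0.32×2) = 3.547808
Organism 6: 1 + 2.8056 = 3.8056

3.81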